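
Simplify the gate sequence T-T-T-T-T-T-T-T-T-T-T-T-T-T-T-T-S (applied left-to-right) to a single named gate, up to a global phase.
S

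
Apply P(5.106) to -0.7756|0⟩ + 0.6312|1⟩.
-0.7756|0⟩ + (0.2421 - 0.5829i)|1⟩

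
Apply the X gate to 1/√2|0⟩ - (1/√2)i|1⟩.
-(1/√2)i|0⟩ + 1/√2|1⟩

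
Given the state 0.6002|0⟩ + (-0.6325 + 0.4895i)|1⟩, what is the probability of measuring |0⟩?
0.3602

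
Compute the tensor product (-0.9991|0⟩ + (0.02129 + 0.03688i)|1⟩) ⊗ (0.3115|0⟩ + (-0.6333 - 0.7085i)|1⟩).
-0.3112|00⟩ + (0.6327 + 0.7079i)|01⟩ + (0.006632 + 0.01149i)|10⟩ + (0.01265 - 0.03844i)|11⟩

amp(|b₁b₂…⟩) = product of the factor amplitudes for bits b₁, b₂, …; only kets whose every factor amplitude is nonzero survive.
|00⟩: (-0.9991)(0.3115) = -0.3112
|01⟩: (-0.9991)(-0.6333 - 0.7085i) = (0.6327 + 0.7079i)
|10⟩: (0.02129 + 0.03688i)(0.3115) = (0.006632 + 0.01149i)
|11⟩: (0.02129 + 0.03688i)(-0.6333 - 0.7085i) = (0.01265 - 0.03844i)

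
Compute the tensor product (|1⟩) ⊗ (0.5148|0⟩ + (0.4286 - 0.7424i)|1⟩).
0.5148|10⟩ + (0.4286 - 0.7424i)|11⟩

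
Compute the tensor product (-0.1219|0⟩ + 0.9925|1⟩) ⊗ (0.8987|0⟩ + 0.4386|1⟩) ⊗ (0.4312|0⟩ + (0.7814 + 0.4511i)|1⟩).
-0.04724|000⟩ + (-0.0856 - 0.04942i)|001⟩ - 0.02305|010⟩ + (-0.04178 - 0.02412i)|011⟩ + 0.3846|100⟩ + (0.697 + 0.4024i)|101⟩ + 0.1877|110⟩ + (0.3402 + 0.1964i)|111⟩

amp(|b₁b₂…⟩) = product of the factor amplitudes for bits b₁, b₂, …; only kets whose every factor amplitude is nonzero survive.
|000⟩: (-0.1219)(0.8987)(0.4312) = -0.04724
|001⟩: (-0.1219)(0.8987)(0.7814 + 0.4511i) = (-0.0856 - 0.04942i)
|010⟩: (-0.1219)(0.4386)(0.4312) = -0.02305
|011⟩: (-0.1219)(0.4386)(0.7814 + 0.4511i) = (-0.04178 - 0.02412i)
|100⟩: (0.9925)(0.8987)(0.4312) = 0.3846
|101⟩: (0.9925)(0.8987)(0.7814 + 0.4511i) = (0.697 + 0.4024i)
|110⟩: (0.9925)(0.4386)(0.4312) = 0.1877
|111⟩: (0.9925)(0.4386)(0.7814 + 0.4511i) = (0.3402 + 0.1964i)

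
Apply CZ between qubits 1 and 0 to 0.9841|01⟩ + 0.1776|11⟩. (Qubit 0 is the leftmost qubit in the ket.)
0.9841|01⟩ - 0.1776|11⟩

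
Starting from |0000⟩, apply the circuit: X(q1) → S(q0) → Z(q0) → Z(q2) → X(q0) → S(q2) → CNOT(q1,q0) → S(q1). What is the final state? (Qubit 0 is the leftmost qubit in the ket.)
i|0100⟩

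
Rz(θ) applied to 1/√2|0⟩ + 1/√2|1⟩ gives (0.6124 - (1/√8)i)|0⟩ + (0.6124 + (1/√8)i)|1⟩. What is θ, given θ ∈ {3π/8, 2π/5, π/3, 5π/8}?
π/3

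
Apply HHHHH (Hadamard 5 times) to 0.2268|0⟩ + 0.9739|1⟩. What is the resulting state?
0.849|0⟩ - 0.5283|1⟩

H² = I, so H^5 = H: a single Hadamard. With (a, b) = (0.2268, 0.9739), H gives ((a + b)/√2, (a − b)/√2) = (0.849, -0.5283).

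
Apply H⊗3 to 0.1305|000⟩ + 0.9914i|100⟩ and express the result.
(0.04614 + 0.3505i)|000⟩ + (0.04614 + 0.3505i)|001⟩ + (0.04614 + 0.3505i)|010⟩ + (0.04614 + 0.3505i)|011⟩ + (0.04614 - 0.3505i)|100⟩ + (0.04614 - 0.3505i)|101⟩ + (0.04614 - 0.3505i)|110⟩ + (0.04614 - 0.3505i)|111⟩

H⊗3 gives amp(|y⟩) = (1/2√2) Σ_x (−1)^(x·y) amp(|x⟩), where x·y is the number of positions in which both x and y have a 1.
|000⟩: (0.1305 + 0.9914i)/(2√2) = (0.04614 + 0.3505i)
|001⟩: (0.1305 + 0.9914i)/(2√2) = (0.04614 + 0.3505i)
|010⟩: (0.1305 + 0.9914i)/(2√2) = (0.04614 + 0.3505i)
|011⟩: (0.1305 + 0.9914i)/(2√2) = (0.04614 + 0.3505i)
|100⟩: (0.1305 - 0.9914i)/(2√2) = (0.04614 - 0.3505i)
|101⟩: (0.1305 - 0.9914i)/(2√2) = (0.04614 - 0.3505i)
|110⟩: (0.1305 - 0.9914i)/(2√2) = (0.04614 - 0.3505i)
|111⟩: (0.1305 - 0.9914i)/(2√2) = (0.04614 - 0.3505i)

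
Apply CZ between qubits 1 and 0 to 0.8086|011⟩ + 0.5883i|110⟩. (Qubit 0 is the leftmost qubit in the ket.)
0.8086|011⟩ - 0.5883i|110⟩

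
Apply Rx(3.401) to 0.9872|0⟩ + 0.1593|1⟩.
(-0.1277 - 0.158i)|0⟩ + (-0.0206 - 0.9789i)|1⟩

Rx(3.401) = [[cos(θ/2), −i·sin(θ/2)], [−i·sin(θ/2), cos(θ/2)]]; θ = 3.401, cos(θ/2) ≈ -0.12934, sin(θ/2) ≈ 0.9916.
With a = amp(|0⟩) = 0.9872 and b = amp(|1⟩) = 0.1593:
new amp(|0⟩) = (-0.12934)·a + (-0.9916i)·b = (-0.1277 - 0.158i)
new amp(|1⟩) = (-0.9916i)·a + (-0.12934)·b = (-0.0206 - 0.9789i)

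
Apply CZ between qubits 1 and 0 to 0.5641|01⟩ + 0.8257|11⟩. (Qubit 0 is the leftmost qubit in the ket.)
0.5641|01⟩ - 0.8257|11⟩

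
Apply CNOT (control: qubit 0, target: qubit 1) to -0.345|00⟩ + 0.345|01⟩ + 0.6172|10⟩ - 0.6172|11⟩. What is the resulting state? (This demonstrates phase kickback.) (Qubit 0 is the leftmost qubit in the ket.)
-0.345|00⟩ + 0.345|01⟩ - 0.6172|10⟩ + 0.6172|11⟩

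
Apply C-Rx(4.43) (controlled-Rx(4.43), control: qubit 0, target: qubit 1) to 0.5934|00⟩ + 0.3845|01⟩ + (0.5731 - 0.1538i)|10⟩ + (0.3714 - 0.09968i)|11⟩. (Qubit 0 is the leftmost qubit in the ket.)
0.5934|00⟩ + 0.3845|01⟩ + (-0.4239 - 0.2046i)|10⟩ + (-0.346 - 0.3984i)|11⟩

C-Rx(4.43) leaves the control-|0⟩ kets |00⟩, |01⟩ unchanged and applies Rx(4.43) to qubit 1 on the control-|1⟩ pair (|10⟩, |11⟩).
Rx(4.43) = [[cos(θ/2), −i·sin(θ/2)], [−i·sin(θ/2), cos(θ/2)]]; θ = 4.43, cos(θ/2) ≈ -0.600562, sin(θ/2) ≈ 0.799578.
With a = amp(|10⟩) = (0.5731 - 0.1538i) and b = amp(|11⟩) = (0.3714 - 0.09968i):
new amp(|10⟩) = (-0.600562)·a + (-0.799578i)·b = (-0.4239 - 0.2046i)
new amp(|11⟩) = (-0.799578i)·a + (-0.600562)·b = (-0.346 - 0.3984i)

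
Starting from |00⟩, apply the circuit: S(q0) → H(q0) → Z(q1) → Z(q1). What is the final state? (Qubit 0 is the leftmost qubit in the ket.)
1/√2|00⟩ + 1/√2|10⟩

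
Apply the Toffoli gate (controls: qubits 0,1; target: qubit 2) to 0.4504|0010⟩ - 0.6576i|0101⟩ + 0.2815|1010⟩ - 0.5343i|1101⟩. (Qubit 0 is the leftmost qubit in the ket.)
0.4504|0010⟩ - 0.6576i|0101⟩ + 0.2815|1010⟩ - 0.5343i|1111⟩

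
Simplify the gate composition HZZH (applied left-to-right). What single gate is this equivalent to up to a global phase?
I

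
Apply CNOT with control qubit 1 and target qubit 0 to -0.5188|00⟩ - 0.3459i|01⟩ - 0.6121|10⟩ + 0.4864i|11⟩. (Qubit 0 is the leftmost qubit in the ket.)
-0.5188|00⟩ + 0.4864i|01⟩ - 0.6121|10⟩ - 0.3459i|11⟩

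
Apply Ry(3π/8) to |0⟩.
0.8315|0⟩ + 0.5556|1⟩

Ry(3π/8) = [[cos(θ/2), −sin(θ/2)], [sin(θ/2), cos(θ/2)]]; θ = 3π/8, cos(θ/2) ≈ 0.83147, sin(θ/2) ≈ 0.55557.
With a = amp(|0⟩) = 1 and b = amp(|1⟩) = 0:
new amp(|0⟩) = (0.83147)·a + (-0.55557)·b = 0.8315
new amp(|1⟩) = (0.55557)·a + (0.83147)·b = 0.5556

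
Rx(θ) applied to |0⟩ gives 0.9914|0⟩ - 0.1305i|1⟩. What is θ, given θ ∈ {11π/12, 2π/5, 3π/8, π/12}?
π/12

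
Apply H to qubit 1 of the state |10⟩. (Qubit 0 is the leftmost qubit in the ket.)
1/√2|10⟩ + 1/√2|11⟩

H on qubit 1 mixes each pair of kets that differ only in qubit 1: amplitudes (a, b) of (|…0…⟩, |…1…⟩) become ((a + b)/√2, (a − b)/√2). Kets absent from the input have amplitude 0.
(|10⟩, |11⟩): (a, b) = (1, 0) → (1/√2, 1/√2)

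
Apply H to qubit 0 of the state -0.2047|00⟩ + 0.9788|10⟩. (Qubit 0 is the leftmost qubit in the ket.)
0.5474|00⟩ - 0.8369|10⟩

H on qubit 0 mixes each pair of kets that differ only in qubit 0: amplitudes (a, b) of (|…0…⟩, |…1…⟩) become ((a + b)/√2, (a − b)/√2). Kets absent from the input have amplitude 0.
(|00⟩, |10⟩): (a, b) = (-0.2047, 0.9788) → (0.5474, -0.8369)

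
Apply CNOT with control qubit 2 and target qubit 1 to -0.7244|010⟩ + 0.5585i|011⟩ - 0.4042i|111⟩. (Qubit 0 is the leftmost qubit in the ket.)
0.5585i|001⟩ - 0.7244|010⟩ - 0.4042i|101⟩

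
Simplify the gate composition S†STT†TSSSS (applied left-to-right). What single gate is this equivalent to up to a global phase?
T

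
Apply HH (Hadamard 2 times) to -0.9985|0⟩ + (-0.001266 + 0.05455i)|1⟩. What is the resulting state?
-0.9985|0⟩ + (-0.001266 + 0.05455i)|1⟩

H² = I, so an even number of Hadamards cancels: H^2 = I and the state is unchanged.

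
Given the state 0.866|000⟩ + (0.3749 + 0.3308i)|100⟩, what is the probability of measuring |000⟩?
0.75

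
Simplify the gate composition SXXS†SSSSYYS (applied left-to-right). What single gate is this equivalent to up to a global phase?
S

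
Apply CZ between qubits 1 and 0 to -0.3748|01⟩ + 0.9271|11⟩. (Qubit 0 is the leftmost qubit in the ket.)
-0.3748|01⟩ - 0.9271|11⟩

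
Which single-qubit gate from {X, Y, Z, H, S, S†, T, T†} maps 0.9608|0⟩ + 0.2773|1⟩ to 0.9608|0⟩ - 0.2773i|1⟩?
S†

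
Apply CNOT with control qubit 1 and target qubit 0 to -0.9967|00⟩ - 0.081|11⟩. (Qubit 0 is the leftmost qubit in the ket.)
-0.9967|00⟩ - 0.081|01⟩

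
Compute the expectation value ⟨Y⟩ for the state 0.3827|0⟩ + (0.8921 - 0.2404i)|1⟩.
-0.184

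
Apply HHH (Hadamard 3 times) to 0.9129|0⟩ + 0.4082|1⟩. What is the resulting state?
0.9342|0⟩ + 0.3569|1⟩

H² = I, so H^3 = H: a single Hadamard. With (a, b) = (0.9129, 0.4082), H gives ((a + b)/√2, (a − b)/√2) = (0.9342, 0.3569).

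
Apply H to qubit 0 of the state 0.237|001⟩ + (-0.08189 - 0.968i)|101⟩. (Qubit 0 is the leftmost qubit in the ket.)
(0.1097 - 0.6845i)|001⟩ + (0.2255 + 0.6845i)|101⟩

H on qubit 0 mixes each pair of kets that differ only in qubit 0: amplitudes (a, b) of (|…0…⟩, |…1…⟩) become ((a + b)/√2, (a − b)/√2). Kets absent from the input have amplitude 0.
(|001⟩, |101⟩): (a, b) = (0.237, (-0.08189 - 0.968i)) → ((0.1097 - 0.6845i), (0.2255 + 0.6845i))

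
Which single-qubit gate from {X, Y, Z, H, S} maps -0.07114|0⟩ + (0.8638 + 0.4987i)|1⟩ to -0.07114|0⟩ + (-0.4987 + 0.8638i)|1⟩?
S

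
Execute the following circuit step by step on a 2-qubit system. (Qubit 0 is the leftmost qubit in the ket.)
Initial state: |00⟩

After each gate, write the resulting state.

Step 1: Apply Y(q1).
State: i|01⟩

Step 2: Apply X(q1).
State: i|00⟩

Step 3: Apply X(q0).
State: i|10⟩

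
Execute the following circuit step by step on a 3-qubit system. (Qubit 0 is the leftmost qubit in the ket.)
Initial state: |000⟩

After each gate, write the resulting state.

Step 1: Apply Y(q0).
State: i|100⟩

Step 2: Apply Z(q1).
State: i|100⟩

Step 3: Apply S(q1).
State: i|100⟩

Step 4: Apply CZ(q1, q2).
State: i|100⟩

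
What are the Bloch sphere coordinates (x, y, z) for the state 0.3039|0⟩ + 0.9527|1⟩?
(0.5791, 0, -0.8153)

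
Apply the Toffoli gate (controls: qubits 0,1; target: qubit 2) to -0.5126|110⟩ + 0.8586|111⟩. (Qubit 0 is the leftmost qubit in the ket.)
0.8586|110⟩ - 0.5126|111⟩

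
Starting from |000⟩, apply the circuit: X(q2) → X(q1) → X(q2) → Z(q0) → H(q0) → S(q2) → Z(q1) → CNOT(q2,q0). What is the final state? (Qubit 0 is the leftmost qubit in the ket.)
-1/√2|010⟩ - 1/√2|110⟩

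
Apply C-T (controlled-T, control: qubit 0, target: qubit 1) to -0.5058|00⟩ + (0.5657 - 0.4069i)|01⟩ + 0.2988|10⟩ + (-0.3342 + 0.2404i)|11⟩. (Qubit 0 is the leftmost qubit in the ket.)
-0.5058|00⟩ + (0.5657 - 0.4069i)|01⟩ + 0.2988|10⟩ + (-0.4063 - 0.06633i)|11⟩

C-T leaves the control-|0⟩ kets |00⟩, |01⟩ unchanged and applies T to qubit 1 on the control-|1⟩ pair (|10⟩, |11⟩).
T = [[1, 0], [0, (1/√2 + (1/√2)i)]].
With a = amp(|10⟩) = 0.2988 and b = amp(|11⟩) = (-0.3342 + 0.2404i):
new amp(|10⟩) = (1)·a = 0.2988
new amp(|11⟩) = (1/√2 + (1/√2)i)·b = (-0.4063 - 0.06633i)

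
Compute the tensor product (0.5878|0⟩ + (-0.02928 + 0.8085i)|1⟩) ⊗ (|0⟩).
0.5878|00⟩ + (-0.02928 + 0.8085i)|10⟩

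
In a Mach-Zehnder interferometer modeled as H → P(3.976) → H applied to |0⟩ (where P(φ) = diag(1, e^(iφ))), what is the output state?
(0.1642 - 0.3704i)|0⟩ + (0.8358 + 0.3704i)|1⟩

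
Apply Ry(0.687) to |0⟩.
0.9416|0⟩ + 0.3368|1⟩

Ry(0.687) = [[cos(θ/2), −sin(θ/2)], [sin(θ/2), cos(θ/2)]]; θ = 0.687, cos(θ/2) ≈ 0.941582, sin(θ/2) ≈ 0.336785.
With a = amp(|0⟩) = 1 and b = amp(|1⟩) = 0:
new amp(|0⟩) = (0.941582)·a + (-0.336785)·b = 0.9416
new amp(|1⟩) = (0.336785)·a + (0.941582)·b = 0.3368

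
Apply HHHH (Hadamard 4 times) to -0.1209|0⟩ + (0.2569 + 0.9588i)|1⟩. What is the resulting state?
-0.1209|0⟩ + (0.2569 + 0.9588i)|1⟩

H² = I, so an even number of Hadamards cancels: H^4 = I and the state is unchanged.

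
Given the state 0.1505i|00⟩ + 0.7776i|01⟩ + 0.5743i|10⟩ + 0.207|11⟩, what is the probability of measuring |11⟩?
0.04285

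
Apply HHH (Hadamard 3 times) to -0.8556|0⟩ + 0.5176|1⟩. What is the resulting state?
-0.239|0⟩ - 0.971|1⟩

H² = I, so H^3 = H: a single Hadamard. With (a, b) = (-0.8556, 0.5176), H gives ((a + b)/√2, (a − b)/√2) = (-0.239, -0.971).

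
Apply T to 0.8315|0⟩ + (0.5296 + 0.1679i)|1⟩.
0.8315|0⟩ + (0.2558 + 0.4932i)|1⟩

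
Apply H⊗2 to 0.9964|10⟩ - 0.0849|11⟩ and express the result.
0.4558|00⟩ + 0.5407|01⟩ - 0.4558|10⟩ - 0.5407|11⟩

H⊗2 gives amp(|y⟩) = (1/2) Σ_x (−1)^(x·y) amp(|x⟩), where x·y is the number of positions in which both x and y have a 1.
|00⟩: (0.9964 - 0.0849)/2 = 0.4558
|01⟩: (0.9964 + 0.0849)/2 = 0.5407
|10⟩: (-0.9964 + 0.0849)/2 = -0.4558
|11⟩: (-0.9964 - 0.0849)/2 = -0.5407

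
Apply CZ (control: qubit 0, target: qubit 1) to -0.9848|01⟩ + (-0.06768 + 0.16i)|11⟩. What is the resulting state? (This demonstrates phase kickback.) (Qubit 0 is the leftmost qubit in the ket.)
-0.9848|01⟩ + (0.06768 - 0.16i)|11⟩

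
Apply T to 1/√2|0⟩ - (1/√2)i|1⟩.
1/√2|0⟩ + (1/2 - (1/2)i)|1⟩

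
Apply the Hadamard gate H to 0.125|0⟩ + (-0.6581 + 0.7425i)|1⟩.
(-0.377 + 0.525i)|0⟩ + (0.5537 - 0.525i)|1⟩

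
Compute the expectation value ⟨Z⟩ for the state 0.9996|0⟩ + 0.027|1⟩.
0.9985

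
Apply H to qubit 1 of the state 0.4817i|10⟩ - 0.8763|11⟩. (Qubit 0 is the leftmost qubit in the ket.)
(-0.6196 + 0.3406i)|10⟩ + (0.6196 + 0.3406i)|11⟩

H on qubit 1 mixes each pair of kets that differ only in qubit 1: amplitudes (a, b) of (|…0…⟩, |…1…⟩) become ((a + b)/√2, (a − b)/√2). Kets absent from the input have amplitude 0.
(|10⟩, |11⟩): (a, b) = (0.4817i, -0.8763) → ((-0.6196 + 0.3406i), (0.6196 + 0.3406i))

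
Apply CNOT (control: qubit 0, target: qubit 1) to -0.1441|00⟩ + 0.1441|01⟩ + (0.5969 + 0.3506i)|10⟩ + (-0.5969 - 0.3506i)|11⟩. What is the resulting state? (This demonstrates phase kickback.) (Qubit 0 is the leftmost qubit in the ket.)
-0.1441|00⟩ + 0.1441|01⟩ + (-0.5969 - 0.3506i)|10⟩ + (0.5969 + 0.3506i)|11⟩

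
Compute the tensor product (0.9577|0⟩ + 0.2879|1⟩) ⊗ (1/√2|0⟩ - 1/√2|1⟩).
0.6772|00⟩ - 0.6772|01⟩ + 0.2036|10⟩ - 0.2036|11⟩

amp(|b₁b₂…⟩) = product of the factor amplitudes for bits b₁, b₂, …; only kets whose every factor amplitude is nonzero survive.
|00⟩: (0.9577)(1/√2) = 0.6772
|01⟩: (0.9577)(-1/√2) = -0.6772
|10⟩: (0.2879)(1/√2) = 0.2036
|11⟩: (0.2879)(-1/√2) = -0.2036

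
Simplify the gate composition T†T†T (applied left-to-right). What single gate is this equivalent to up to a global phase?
T†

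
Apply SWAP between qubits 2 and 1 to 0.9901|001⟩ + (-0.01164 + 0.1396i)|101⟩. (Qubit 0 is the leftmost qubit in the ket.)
0.9901|010⟩ + (-0.01164 + 0.1396i)|110⟩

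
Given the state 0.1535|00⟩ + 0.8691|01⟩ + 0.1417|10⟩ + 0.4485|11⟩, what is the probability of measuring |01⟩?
0.7553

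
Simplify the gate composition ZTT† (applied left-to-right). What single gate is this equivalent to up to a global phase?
Z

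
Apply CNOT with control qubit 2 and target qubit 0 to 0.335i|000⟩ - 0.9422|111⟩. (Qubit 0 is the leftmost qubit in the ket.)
0.335i|000⟩ - 0.9422|011⟩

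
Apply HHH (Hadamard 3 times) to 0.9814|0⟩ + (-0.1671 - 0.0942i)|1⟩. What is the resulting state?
(0.5758 - 0.06661i)|0⟩ + (0.8121 + 0.06661i)|1⟩

H² = I, so H^3 = H: a single Hadamard. With (a, b) = (0.9814, (-0.1671 - 0.0942i)), H gives ((a + b)/√2, (a − b)/√2) = ((0.5758 - 0.06661i), (0.8121 + 0.06661i)).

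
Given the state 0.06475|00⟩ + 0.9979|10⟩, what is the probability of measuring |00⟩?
0.004193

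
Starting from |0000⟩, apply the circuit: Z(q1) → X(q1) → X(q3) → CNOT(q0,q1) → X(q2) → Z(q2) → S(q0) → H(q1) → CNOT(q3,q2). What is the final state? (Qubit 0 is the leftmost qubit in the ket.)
-1/√2|0001⟩ + 1/√2|0101⟩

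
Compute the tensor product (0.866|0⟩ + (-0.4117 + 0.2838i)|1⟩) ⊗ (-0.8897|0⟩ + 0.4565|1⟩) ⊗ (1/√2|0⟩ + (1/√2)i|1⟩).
-0.5448|000⟩ - 0.5448i|001⟩ + 0.2795|010⟩ + 0.2795i|011⟩ + (0.259 - 0.1785i)|100⟩ + (0.1785 + 0.259i)|101⟩ + (-0.1329 + 0.09161i)|110⟩ + (-0.09161 - 0.1329i)|111⟩

amp(|b₁b₂…⟩) = product of the factor amplitudes for bits b₁, b₂, …; only kets whose every factor amplitude is nonzero survive.
|000⟩: (0.866)(-0.8897)(1/√2) = -0.5448
|001⟩: (0.866)(-0.8897)((1/√2)i) = -0.5448i
|010⟩: (0.866)(0.4565)(1/√2) = 0.2795
|011⟩: (0.866)(0.4565)((1/√2)i) = 0.2795i
|100⟩: (-0.4117 + 0.2838i)(-0.8897)(1/√2) = (0.259 - 0.1785i)
|101⟩: (-0.4117 + 0.2838i)(-0.8897)((1/√2)i) = (0.1785 + 0.259i)
|110⟩: (-0.4117 + 0.2838i)(0.4565)(1/√2) = (-0.1329 + 0.09161i)
|111⟩: (-0.4117 + 0.2838i)(0.4565)((1/√2)i) = (-0.09161 - 0.1329i)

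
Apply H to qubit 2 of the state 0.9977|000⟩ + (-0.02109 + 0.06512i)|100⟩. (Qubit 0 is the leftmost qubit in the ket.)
0.7055|000⟩ + 0.7055|001⟩ + (-0.01491 + 0.04605i)|100⟩ + (-0.01491 + 0.04605i)|101⟩

H on qubit 2 mixes each pair of kets that differ only in qubit 2: amplitudes (a, b) of (|…0…⟩, |…1…⟩) become ((a + b)/√2, (a − b)/√2). Kets absent from the input have amplitude 0.
(|000⟩, |001⟩): (a, b) = (0.9977, 0) → (0.7055, 0.7055)
(|100⟩, |101⟩): (a, b) = ((-0.02109 + 0.06512i), 0) → ((-0.01491 + 0.04605i), (-0.01491 + 0.04605i))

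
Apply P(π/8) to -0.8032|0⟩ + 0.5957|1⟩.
-0.8032|0⟩ + (0.5504 + 0.228i)|1⟩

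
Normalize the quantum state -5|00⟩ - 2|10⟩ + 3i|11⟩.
-0.8111|00⟩ - 0.3244|10⟩ + 0.4867i|11⟩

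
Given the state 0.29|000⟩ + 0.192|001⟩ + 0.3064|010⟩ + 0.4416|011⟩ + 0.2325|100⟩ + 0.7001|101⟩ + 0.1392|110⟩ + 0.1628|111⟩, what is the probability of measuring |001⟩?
0.03686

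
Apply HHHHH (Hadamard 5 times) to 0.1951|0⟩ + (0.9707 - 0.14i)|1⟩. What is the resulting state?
(0.8243 - 0.09899i)|0⟩ + (-0.5484 + 0.09899i)|1⟩

H² = I, so H^5 = H: a single Hadamard. With (a, b) = (0.1951, (0.9707 - 0.14i)), H gives ((a + b)/√2, (a − b)/√2) = ((0.8243 - 0.09899i), (-0.5484 + 0.09899i)).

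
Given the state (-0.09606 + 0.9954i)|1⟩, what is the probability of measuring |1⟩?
1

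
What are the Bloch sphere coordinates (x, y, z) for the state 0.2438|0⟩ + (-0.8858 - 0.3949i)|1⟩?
(-0.4319, -0.1926, -0.8811)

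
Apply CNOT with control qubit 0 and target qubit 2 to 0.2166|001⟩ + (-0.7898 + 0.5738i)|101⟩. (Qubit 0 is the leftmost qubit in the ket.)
0.2166|001⟩ + (-0.7898 + 0.5738i)|100⟩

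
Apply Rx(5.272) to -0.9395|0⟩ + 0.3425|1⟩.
(0.822 - 0.1659i)|0⟩ + (-0.2996 + 0.455i)|1⟩

Rx(5.272) = [[cos(θ/2), −i·sin(θ/2)], [−i·sin(θ/2), cos(θ/2)]]; θ = 5.272, cos(θ/2) ≈ -0.874888, sin(θ/2) ≈ 0.484326.
With a = amp(|0⟩) = -0.9395 and b = amp(|1⟩) = 0.3425:
new amp(|0⟩) = (-0.874888)·a + (-0.484326i)·b = (0.822 - 0.1659i)
new amp(|1⟩) = (-0.484326i)·a + (-0.874888)·b = (-0.2996 + 0.455i)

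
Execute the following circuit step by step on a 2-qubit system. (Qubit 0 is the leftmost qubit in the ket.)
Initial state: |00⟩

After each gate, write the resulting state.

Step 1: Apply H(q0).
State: 1/√2|00⟩ + 1/√2|10⟩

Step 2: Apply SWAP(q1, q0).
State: 1/√2|00⟩ + 1/√2|01⟩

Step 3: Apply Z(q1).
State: 1/√2|00⟩ - 1/√2|01⟩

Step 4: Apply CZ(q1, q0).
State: 1/√2|00⟩ - 1/√2|01⟩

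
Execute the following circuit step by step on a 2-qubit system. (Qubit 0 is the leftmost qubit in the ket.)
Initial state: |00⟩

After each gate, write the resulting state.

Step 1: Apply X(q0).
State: |10⟩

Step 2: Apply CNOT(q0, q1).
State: |11⟩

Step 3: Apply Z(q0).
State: -|11⟩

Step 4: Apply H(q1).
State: -1/√2|10⟩ + 1/√2|11⟩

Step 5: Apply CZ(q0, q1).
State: -1/√2|10⟩ - 1/√2|11⟩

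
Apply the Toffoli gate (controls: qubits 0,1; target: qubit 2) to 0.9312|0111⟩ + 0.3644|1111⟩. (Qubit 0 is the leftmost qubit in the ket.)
0.9312|0111⟩ + 0.3644|1101⟩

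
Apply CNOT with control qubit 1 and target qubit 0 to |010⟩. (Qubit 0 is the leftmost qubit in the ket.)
|110⟩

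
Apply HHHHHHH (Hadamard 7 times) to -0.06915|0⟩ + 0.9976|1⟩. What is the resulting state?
0.6565|0⟩ - 0.7543|1⟩

H² = I, so H^7 = H: a single Hadamard. With (a, b) = (-0.06915, 0.9976), H gives ((a + b)/√2, (a − b)/√2) = (0.6565, -0.7543).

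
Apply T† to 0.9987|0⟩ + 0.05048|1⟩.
0.9987|0⟩ + (0.03569 - 0.03569i)|1⟩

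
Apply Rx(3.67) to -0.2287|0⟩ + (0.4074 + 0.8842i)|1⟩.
(0.9132 - 0.3933i)|0⟩ + (-0.1064 - 0.01014i)|1⟩

Rx(3.67) = [[cos(θ/2), −i·sin(θ/2)], [−i·sin(θ/2), cos(θ/2)]]; θ = 3.67, cos(θ/2) ≈ -0.261141, sin(θ/2) ≈ 0.965301.
With a = amp(|0⟩) = -0.2287 and b = amp(|1⟩) = (0.4074 + 0.8842i):
new amp(|0⟩) = (-0.261141)·a + (-0.965301i)·b = (0.9132 - 0.3933i)
new amp(|1⟩) = (-0.965301i)·a + (-0.261141)·b = (-0.1064 - 0.01014i)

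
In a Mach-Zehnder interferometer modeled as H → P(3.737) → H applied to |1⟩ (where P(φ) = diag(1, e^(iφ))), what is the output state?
(0.914 + 0.2804i)|0⟩ + (0.08604 - 0.2804i)|1⟩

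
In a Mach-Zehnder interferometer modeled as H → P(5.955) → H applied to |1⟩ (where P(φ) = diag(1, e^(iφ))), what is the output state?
(0.02669 + 0.1612i)|0⟩ + (0.9733 - 0.1612i)|1⟩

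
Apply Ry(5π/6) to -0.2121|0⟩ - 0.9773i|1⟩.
(-0.0549 + 0.944i)|0⟩ + (-0.2049 - 0.2529i)|1⟩

Ry(5π/6) = [[cos(θ/2), −sin(θ/2)], [sin(θ/2), cos(θ/2)]]; θ = 5π/6, cos(θ/2) ≈ 0.258819, sin(θ/2) ≈ 0.965926.
With a = amp(|0⟩) = -0.2121 and b = amp(|1⟩) = -0.9773i:
new amp(|0⟩) = (0.258819)·a + (-0.965926)·b = (-0.0549 + 0.944i)
new amp(|1⟩) = (0.965926)·a + (0.258819)·b = (-0.2049 - 0.2529i)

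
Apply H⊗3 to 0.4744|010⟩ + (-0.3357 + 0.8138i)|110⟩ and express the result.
(0.04904 + 0.2877i)|000⟩ + (0.04904 + 0.2877i)|001⟩ + (-0.04904 - 0.2877i)|010⟩ + (-0.04904 - 0.2877i)|011⟩ + (0.2864 - 0.2877i)|100⟩ + (0.2864 - 0.2877i)|101⟩ + (-0.2864 + 0.2877i)|110⟩ + (-0.2864 + 0.2877i)|111⟩

H⊗3 gives amp(|y⟩) = (1/2√2) Σ_x (−1)^(x·y) amp(|x⟩), where x·y is the number of positions in which both x and y have a 1.
|000⟩: (0.4744 + (-0.3357 + 0.8138i))/(2√2) = (0.04904 + 0.2877i)
|001⟩: (0.4744 + (-0.3357 + 0.8138i))/(2√2) = (0.04904 + 0.2877i)
|010⟩: (-0.4744 - (-0.3357 + 0.8138i))/(2√2) = (-0.04904 - 0.2877i)
|011⟩: (-0.4744 - (-0.3357 + 0.8138i))/(2√2) = (-0.04904 - 0.2877i)
|100⟩: (0.4744 - (-0.3357 + 0.8138i))/(2√2) = (0.2864 - 0.2877i)
|101⟩: (0.4744 - (-0.3357 + 0.8138i))/(2√2) = (0.2864 - 0.2877i)
|110⟩: (-0.4744 + (-0.3357 + 0.8138i))/(2√2) = (-0.2864 + 0.2877i)
|111⟩: (-0.4744 + (-0.3357 + 0.8138i))/(2√2) = (-0.2864 + 0.2877i)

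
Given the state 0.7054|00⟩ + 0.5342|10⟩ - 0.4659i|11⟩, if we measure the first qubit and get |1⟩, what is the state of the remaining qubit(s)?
0.7536|0⟩ - 0.6573i|1⟩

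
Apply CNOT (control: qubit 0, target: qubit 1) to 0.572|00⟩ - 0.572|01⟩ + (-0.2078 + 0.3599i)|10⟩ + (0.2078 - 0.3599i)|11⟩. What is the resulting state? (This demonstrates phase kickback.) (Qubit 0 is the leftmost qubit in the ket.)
0.572|00⟩ - 0.572|01⟩ + (0.2078 - 0.3599i)|10⟩ + (-0.2078 + 0.3599i)|11⟩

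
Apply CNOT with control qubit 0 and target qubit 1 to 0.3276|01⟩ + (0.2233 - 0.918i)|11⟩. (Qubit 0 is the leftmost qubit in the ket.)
0.3276|01⟩ + (0.2233 - 0.918i)|10⟩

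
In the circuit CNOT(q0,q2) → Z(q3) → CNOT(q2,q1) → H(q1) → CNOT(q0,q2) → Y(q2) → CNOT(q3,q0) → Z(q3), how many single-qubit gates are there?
4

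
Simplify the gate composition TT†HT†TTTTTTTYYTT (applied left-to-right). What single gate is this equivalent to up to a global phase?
H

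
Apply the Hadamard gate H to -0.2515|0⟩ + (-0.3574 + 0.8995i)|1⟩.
(-0.4306 + 0.636i)|0⟩ + (0.07488 - 0.636i)|1⟩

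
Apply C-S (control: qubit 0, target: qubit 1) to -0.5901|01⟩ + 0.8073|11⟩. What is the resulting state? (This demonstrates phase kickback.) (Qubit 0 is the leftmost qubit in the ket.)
-0.5901|01⟩ + 0.8073i|11⟩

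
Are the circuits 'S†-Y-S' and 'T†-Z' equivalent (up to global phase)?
No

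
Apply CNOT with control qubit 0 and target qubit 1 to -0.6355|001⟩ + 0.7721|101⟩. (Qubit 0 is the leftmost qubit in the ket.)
-0.6355|001⟩ + 0.7721|111⟩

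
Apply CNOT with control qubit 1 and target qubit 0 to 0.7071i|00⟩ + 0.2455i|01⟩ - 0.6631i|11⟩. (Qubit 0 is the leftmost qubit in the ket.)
0.7071i|00⟩ - 0.6631i|01⟩ + 0.2455i|11⟩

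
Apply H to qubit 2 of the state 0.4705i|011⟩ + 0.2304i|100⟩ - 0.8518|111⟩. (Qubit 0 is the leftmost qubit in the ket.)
0.3327i|010⟩ - 0.3327i|011⟩ + 0.1629i|100⟩ + 0.1629i|101⟩ - 0.6023|110⟩ + 0.6023|111⟩

H on qubit 2 mixes each pair of kets that differ only in qubit 2: amplitudes (a, b) of (|…0…⟩, |…1…⟩) become ((a + b)/√2, (a − b)/√2). Kets absent from the input have amplitude 0.
(|010⟩, |011⟩): (a, b) = (0, 0.4705i) → (0.3327i, -0.3327i)
(|100⟩, |101⟩): (a, b) = (0.2304i, 0) → (0.1629i, 0.1629i)
(|110⟩, |111⟩): (a, b) = (0, -0.8518) → (-0.6023, 0.6023)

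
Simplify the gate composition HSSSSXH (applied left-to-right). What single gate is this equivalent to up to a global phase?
Z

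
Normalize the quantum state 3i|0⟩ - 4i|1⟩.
0.6i|0⟩ - 0.8i|1⟩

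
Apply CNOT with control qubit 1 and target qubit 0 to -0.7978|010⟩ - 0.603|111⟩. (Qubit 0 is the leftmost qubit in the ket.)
-0.603|011⟩ - 0.7978|110⟩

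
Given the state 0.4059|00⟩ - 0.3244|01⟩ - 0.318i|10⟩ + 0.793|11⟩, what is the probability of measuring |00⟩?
0.1648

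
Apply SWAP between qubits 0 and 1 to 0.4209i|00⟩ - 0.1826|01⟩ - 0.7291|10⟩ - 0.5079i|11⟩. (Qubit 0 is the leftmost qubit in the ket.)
0.4209i|00⟩ - 0.7291|01⟩ - 0.1826|10⟩ - 0.5079i|11⟩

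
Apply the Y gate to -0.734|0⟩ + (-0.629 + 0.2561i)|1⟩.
(0.2561 + 0.629i)|0⟩ - 0.734i|1⟩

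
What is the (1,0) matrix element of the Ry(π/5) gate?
0.309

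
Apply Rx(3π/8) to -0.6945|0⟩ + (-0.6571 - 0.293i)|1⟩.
(-0.7402 + 0.3651i)|0⟩ + (-0.5464 + 0.1422i)|1⟩

Rx(3π/8) = [[cos(θ/2), −i·sin(θ/2)], [−i·sin(θ/2), cos(θ/2)]]; θ = 3π/8, cos(θ/2) ≈ 0.83147, sin(θ/2) ≈ 0.55557.
With a = amp(|0⟩) = -0.6945 and b = amp(|1⟩) = (-0.6571 - 0.293i):
new amp(|0⟩) = (0.83147)·a + (-0.55557i)·b = (-0.7402 + 0.3651i)
new amp(|1⟩) = (-0.55557i)·a + (0.83147)·b = (-0.5464 + 0.1422i)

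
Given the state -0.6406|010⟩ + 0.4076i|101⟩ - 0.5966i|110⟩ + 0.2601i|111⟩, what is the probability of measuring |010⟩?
0.4104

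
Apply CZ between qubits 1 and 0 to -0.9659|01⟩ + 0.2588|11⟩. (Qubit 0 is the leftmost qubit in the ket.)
-0.9659|01⟩ - 0.2588|11⟩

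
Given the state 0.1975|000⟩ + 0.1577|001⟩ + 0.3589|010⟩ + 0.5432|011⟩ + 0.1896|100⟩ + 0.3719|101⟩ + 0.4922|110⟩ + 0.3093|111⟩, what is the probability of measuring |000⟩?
0.03901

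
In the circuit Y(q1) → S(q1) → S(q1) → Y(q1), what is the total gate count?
4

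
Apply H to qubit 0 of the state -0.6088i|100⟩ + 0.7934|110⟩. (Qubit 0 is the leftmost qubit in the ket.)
-0.4305i|000⟩ + 0.561|010⟩ + 0.4305i|100⟩ - 0.561|110⟩

H on qubit 0 mixes each pair of kets that differ only in qubit 0: amplitudes (a, b) of (|…0…⟩, |…1…⟩) become ((a + b)/√2, (a − b)/√2). Kets absent from the input have amplitude 0.
(|000⟩, |100⟩): (a, b) = (0, -0.6088i) → (-0.4305i, 0.4305i)
(|010⟩, |110⟩): (a, b) = (0, 0.7934) → (0.561, -0.561)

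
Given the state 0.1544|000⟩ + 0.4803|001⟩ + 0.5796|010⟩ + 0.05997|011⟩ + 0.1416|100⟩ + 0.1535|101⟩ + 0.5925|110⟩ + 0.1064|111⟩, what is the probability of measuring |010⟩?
0.3359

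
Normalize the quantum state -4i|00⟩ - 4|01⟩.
-(1/√2)i|00⟩ - 1/√2|01⟩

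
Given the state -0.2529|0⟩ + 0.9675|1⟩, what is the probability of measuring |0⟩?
0.06396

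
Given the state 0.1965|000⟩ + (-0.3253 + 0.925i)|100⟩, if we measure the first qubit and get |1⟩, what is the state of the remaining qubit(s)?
(-0.3318 + 0.9434i)|00⟩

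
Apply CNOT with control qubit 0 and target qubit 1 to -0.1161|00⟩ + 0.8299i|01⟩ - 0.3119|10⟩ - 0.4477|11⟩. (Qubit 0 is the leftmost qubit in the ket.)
-0.1161|00⟩ + 0.8299i|01⟩ - 0.4477|10⟩ - 0.3119|11⟩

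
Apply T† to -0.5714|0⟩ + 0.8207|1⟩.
-0.5714|0⟩ + (0.5803 - 0.5803i)|1⟩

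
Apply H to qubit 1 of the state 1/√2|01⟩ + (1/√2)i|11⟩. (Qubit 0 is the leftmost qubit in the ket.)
1/2|00⟩ - 1/2|01⟩ + (1/2)i|10⟩ - (1/2)i|11⟩

H on qubit 1 mixes each pair of kets that differ only in qubit 1: amplitudes (a, b) of (|…0…⟩, |…1…⟩) become ((a + b)/√2, (a − b)/√2). Kets absent from the input have amplitude 0.
(|00⟩, |01⟩): (a, b) = (0, 1/√2) → (1/2, -1/2)
(|10⟩, |11⟩): (a, b) = (0, (1/√2)i) → ((1/2)i, -(1/2)i)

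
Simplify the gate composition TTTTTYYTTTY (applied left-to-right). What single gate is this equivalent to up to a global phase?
Y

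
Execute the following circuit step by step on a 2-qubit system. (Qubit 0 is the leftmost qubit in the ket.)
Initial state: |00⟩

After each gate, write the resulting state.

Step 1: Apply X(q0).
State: |10⟩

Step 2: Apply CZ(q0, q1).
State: |10⟩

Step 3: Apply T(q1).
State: |10⟩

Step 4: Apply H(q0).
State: 1/√2|00⟩ - 1/√2|10⟩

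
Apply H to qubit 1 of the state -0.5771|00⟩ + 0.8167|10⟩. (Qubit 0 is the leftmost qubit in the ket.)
-0.4081|00⟩ - 0.4081|01⟩ + 0.5775|10⟩ + 0.5775|11⟩

H on qubit 1 mixes each pair of kets that differ only in qubit 1: amplitudes (a, b) of (|…0…⟩, |…1…⟩) become ((a + b)/√2, (a − b)/√2). Kets absent from the input have amplitude 0.
(|00⟩, |01⟩): (a, b) = (-0.5771, 0) → (-0.4081, -0.4081)
(|10⟩, |11⟩): (a, b) = (0.8167, 0) → (0.5775, 0.5775)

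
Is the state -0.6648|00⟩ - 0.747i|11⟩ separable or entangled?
Entangled

Writing the state as a|00⟩ + b|01⟩ + c|10⟩ + d|11⟩, it is a product state iff ad − bc = 0.
Here (a, b, c, d) = (-0.6648, 0, 0, -0.747i): ad − bc = (-0.6648)(-0.747i) − (0)(0) = 0.4966i ≠ 0, so the state is entangled.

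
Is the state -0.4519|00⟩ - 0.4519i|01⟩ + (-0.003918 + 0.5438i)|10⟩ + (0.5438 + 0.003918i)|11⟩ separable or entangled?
Entangled

Writing the state as a|00⟩ + b|01⟩ + c|10⟩ + d|11⟩, it is a product state iff ad − bc = 0.
Here (a, b, c, d) = (-0.4519, -0.4519i, (-0.003918 + 0.5438i), (0.5438 + 0.003918i)): ad − bc = (-0.4519)(0.5438 + 0.003918i) − (-0.4519i)(-0.003918 + 0.5438i) = (-0.4915 - 0.003541i) ≠ 0, so the state is entangled.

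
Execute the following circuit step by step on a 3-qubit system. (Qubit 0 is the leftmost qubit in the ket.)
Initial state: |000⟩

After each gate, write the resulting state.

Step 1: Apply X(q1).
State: |010⟩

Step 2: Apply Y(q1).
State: -i|000⟩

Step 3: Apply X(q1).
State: -i|010⟩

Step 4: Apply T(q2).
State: -i|010⟩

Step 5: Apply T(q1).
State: (1/√2 - (1/√2)i)|010⟩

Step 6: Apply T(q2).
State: (1/√2 - (1/√2)i)|010⟩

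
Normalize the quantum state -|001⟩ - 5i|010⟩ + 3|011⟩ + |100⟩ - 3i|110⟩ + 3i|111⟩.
-0.1361|001⟩ - 0.6804i|010⟩ + 1/√6|011⟩ + 0.1361|100⟩ - (1/√6)i|110⟩ + (1/√6)i|111⟩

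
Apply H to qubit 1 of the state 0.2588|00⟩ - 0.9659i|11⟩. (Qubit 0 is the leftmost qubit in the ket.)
0.183|00⟩ + 0.183|01⟩ - 0.683i|10⟩ + 0.683i|11⟩

H on qubit 1 mixes each pair of kets that differ only in qubit 1: amplitudes (a, b) of (|…0…⟩, |…1…⟩) become ((a + b)/√2, (a − b)/√2). Kets absent from the input have amplitude 0.
(|00⟩, |01⟩): (a, b) = (0.2588, 0) → (0.183, 0.183)
(|10⟩, |11⟩): (a, b) = (0, -0.9659i) → (-0.683i, 0.683i)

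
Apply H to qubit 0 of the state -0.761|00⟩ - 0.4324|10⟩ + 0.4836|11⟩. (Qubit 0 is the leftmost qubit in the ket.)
-0.8439|00⟩ + 0.342|01⟩ - 0.2324|10⟩ - 0.342|11⟩

H on qubit 0 mixes each pair of kets that differ only in qubit 0: amplitudes (a, b) of (|…0…⟩, |…1…⟩) become ((a + b)/√2, (a − b)/√2). Kets absent from the input have amplitude 0.
(|00⟩, |10⟩): (a, b) = (-0.761, -0.4324) → (-0.8439, -0.2324)
(|01⟩, |11⟩): (a, b) = (0, 0.4836) → (0.342, -0.342)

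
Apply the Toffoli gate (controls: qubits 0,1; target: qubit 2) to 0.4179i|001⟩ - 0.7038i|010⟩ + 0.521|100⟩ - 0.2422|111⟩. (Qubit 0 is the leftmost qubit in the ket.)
0.4179i|001⟩ - 0.7038i|010⟩ + 0.521|100⟩ - 0.2422|110⟩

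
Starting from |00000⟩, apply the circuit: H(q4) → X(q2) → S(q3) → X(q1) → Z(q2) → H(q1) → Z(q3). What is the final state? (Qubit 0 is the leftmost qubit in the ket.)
-1/2|00100⟩ - 1/2|00101⟩ + 1/2|01100⟩ + 1/2|01101⟩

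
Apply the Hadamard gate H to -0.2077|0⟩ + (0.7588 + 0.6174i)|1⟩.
(0.3897 + 0.4366i)|0⟩ + (-0.6834 - 0.4366i)|1⟩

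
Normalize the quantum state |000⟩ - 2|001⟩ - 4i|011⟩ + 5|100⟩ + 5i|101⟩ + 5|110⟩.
0.1021|000⟩ - 0.2041|001⟩ - (1/√6)i|011⟩ + 0.5103|100⟩ + 0.5103i|101⟩ + 0.5103|110⟩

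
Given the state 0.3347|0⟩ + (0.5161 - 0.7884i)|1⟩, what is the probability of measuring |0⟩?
0.112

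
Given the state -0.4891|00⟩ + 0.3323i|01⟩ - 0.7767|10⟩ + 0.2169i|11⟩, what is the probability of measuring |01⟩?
0.1104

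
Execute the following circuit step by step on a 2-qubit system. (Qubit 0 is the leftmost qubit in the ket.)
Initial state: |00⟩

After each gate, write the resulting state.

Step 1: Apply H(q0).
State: 1/√2|00⟩ + 1/√2|10⟩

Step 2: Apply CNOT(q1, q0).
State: 1/√2|00⟩ + 1/√2|10⟩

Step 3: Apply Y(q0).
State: -(1/√2)i|00⟩ + (1/√2)i|10⟩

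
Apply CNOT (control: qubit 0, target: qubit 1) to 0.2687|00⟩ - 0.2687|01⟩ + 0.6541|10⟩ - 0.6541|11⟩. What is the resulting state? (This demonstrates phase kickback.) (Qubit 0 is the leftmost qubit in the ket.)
0.2687|00⟩ - 0.2687|01⟩ - 0.6541|10⟩ + 0.6541|11⟩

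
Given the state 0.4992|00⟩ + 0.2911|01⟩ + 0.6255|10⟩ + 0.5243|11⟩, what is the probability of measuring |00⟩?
0.2492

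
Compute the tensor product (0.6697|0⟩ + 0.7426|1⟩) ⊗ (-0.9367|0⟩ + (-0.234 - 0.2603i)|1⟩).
-0.6273|00⟩ + (-0.1567 - 0.1743i)|01⟩ - 0.6956|10⟩ + (-0.1738 - 0.1933i)|11⟩

amp(|b₁b₂…⟩) = product of the factor amplitudes for bits b₁, b₂, …; only kets whose every factor amplitude is nonzero survive.
|00⟩: (0.6697)(-0.9367) = -0.6273
|01⟩: (0.6697)(-0.234 - 0.2603i) = (-0.1567 - 0.1743i)
|10⟩: (0.7426)(-0.9367) = -0.6956
|11⟩: (0.7426)(-0.234 - 0.2603i) = (-0.1738 - 0.1933i)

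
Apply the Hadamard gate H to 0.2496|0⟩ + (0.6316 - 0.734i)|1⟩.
(0.6231 - 0.519i)|0⟩ + (-0.2701 + 0.519i)|1⟩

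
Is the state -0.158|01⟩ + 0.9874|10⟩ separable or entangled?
Entangled

Writing the state as a|00⟩ + b|01⟩ + c|10⟩ + d|11⟩, it is a product state iff ad − bc = 0.
Here (a, b, c, d) = (0, -0.158, 0.9874, 0): ad − bc = (0)(0) − (-0.158)(0.9874) = 0.156 ≠ 0, so the state is entangled.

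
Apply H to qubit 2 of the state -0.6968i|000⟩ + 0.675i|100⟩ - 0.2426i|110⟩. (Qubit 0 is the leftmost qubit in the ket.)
-0.4927i|000⟩ - 0.4927i|001⟩ + 0.4773i|100⟩ + 0.4773i|101⟩ - 0.1715i|110⟩ - 0.1715i|111⟩

H on qubit 2 mixes each pair of kets that differ only in qubit 2: amplitudes (a, b) of (|…0…⟩, |…1…⟩) become ((a + b)/√2, (a − b)/√2). Kets absent from the input have amplitude 0.
(|000⟩, |001⟩): (a, b) = (-0.6968i, 0) → (-0.4927i, -0.4927i)
(|100⟩, |101⟩): (a, b) = (0.675i, 0) → (0.4773i, 0.4773i)
(|110⟩, |111⟩): (a, b) = (-0.2426i, 0) → (-0.1715i, -0.1715i)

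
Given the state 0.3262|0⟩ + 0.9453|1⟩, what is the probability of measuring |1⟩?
0.8936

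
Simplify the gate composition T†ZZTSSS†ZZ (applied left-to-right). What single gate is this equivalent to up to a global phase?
S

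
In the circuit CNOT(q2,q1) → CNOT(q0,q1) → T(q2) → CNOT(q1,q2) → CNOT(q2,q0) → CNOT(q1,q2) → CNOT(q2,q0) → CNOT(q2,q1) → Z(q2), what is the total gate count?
9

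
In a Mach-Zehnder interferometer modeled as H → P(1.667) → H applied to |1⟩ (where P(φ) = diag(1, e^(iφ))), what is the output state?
(0.548 - 0.4977i)|0⟩ + (0.452 + 0.4977i)|1⟩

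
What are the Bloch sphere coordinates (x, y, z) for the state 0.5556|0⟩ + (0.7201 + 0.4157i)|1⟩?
(0.8002, 0.4619, -0.3827)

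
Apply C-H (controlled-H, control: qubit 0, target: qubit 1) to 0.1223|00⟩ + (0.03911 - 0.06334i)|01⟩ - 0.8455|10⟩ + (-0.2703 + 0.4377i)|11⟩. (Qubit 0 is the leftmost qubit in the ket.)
0.1223|00⟩ + (0.03911 - 0.06334i)|01⟩ + (-0.789 + 0.3095i)|10⟩ + (-0.4067 - 0.3095i)|11⟩

C-H leaves the control-|0⟩ kets |00⟩, |01⟩ unchanged and applies H to qubit 1 on the control-|1⟩ pair (|10⟩, |11⟩).
H = [[1/√2, 1/√2], [1/√2, -1/√2]].
With a = amp(|10⟩) = -0.8455 and b = amp(|11⟩) = (-0.2703 + 0.4377i):
new amp(|10⟩) = (1/√2)·a + (1/√2)·b = (-0.789 + 0.3095i)
new amp(|11⟩) = (1/√2)·a + (-1/√2)·b = (-0.4067 - 0.3095i)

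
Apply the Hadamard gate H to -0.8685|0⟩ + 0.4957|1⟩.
-0.2636|0⟩ - 0.9646|1⟩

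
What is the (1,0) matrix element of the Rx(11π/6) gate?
-0.2588i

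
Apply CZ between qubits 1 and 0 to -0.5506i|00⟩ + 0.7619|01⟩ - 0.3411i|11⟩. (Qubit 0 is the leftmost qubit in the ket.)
-0.5506i|00⟩ + 0.7619|01⟩ + 0.3411i|11⟩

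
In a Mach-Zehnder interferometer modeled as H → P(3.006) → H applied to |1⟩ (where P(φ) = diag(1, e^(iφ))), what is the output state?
(0.9954 - 0.06759i)|0⟩ + (0.004589 + 0.06759i)|1⟩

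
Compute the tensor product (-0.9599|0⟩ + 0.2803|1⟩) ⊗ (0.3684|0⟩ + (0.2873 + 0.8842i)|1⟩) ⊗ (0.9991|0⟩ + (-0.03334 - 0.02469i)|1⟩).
-0.3533|000⟩ + (0.01179 + 0.008731i)|001⟩ + (-0.2755 - 0.848i)|010⟩ + (-0.01176 + 0.03511i)|011⟩ + 0.1032|100⟩ + (-0.003443 - 0.00255i)|101⟩ + (0.08046 + 0.2476i)|110⟩ + (0.003434 - 0.01025i)|111⟩

amp(|b₁b₂…⟩) = product of the factor amplitudes for bits b₁, b₂, …; only kets whose every factor amplitude is nonzero survive.
|000⟩: (-0.9599)(0.3684)(0.9991) = -0.3533
|001⟩: (-0.9599)(0.3684)(-0.03334 - 0.02469i) = (0.01179 + 0.008731i)
|010⟩: (-0.9599)(0.2873 + 0.8842i)(0.9991) = (-0.2755 - 0.848i)
|011⟩: (-0.9599)(0.2873 + 0.8842i)(-0.03334 - 0.02469i) = (-0.01176 + 0.03511i)
|100⟩: (0.2803)(0.3684)(0.9991) = 0.1032
|101⟩: (0.2803)(0.3684)(-0.03334 - 0.02469i) = (-0.003443 - 0.00255i)
|110⟩: (0.2803)(0.2873 + 0.8842i)(0.9991) = (0.08046 + 0.2476i)
|111⟩: (0.2803)(0.2873 + 0.8842i)(-0.03334 - 0.02469i) = (0.003434 - 0.01025i)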